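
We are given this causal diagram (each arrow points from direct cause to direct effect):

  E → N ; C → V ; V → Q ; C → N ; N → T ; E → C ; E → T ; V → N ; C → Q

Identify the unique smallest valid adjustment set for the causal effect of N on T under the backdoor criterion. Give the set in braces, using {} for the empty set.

Variables eligible for adjustment (non-descendants of N, excluding N and T): {C, E, Q, V}.
Backdoor paths from N to T:
  P1: N <- E -> T
  P2: N <- C <- E -> T
  P3: N <- V <- C <- E -> T
  P4: N <- V -> Q <- C <- E -> T
The empty set is not sufficient: P1 (N <- E -> T) has no collider blocking it and no conditioned non-collider, so it is open.
Try {E}:
  P1: blocked at fork node E ∈ conditioning set.
  P2: blocked at fork node E ∈ conditioning set.
  P3: blocked at fork node E ∈ conditioning set.
  P4: blocked at collider Q (neither it nor any descendant is in the conditioning set).
{E} contains no descendant of N and blocks every backdoor path.
No other singleton works — e.g. {C} leaves P1 open — so {E} is the unique smallest valid adjustment set.

{E}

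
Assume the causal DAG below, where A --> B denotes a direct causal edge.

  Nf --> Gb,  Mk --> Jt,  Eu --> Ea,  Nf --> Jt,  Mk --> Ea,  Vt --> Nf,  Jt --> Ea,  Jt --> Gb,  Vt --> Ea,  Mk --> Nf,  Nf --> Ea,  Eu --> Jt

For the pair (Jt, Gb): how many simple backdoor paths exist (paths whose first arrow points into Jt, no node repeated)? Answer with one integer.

7

A backdoor path from Jt to Gb is any simple undirected path whose first edge points into Jt (i.e. leaves Jt via a parent).
Parents of Jt: {Eu, Mk, Nf}.
Enumerating:
  P1: Jt <- Mk -> Nf -> Gb
  P2: Jt <- Mk -> Ea <- Vt -> Nf -> Gb
  P3: Jt <- Mk -> Ea <- Nf -> Gb
  P4: Jt <- Nf -> Gb
  P5: Jt <- Eu -> Ea <- Vt -> Nf -> Gb
  P6: Jt <- Eu -> Ea <- Mk -> Nf -> Gb
  P7: Jt <- Eu -> Ea <- Nf -> Gb
That exhausts the simple backdoor paths. Count: 7.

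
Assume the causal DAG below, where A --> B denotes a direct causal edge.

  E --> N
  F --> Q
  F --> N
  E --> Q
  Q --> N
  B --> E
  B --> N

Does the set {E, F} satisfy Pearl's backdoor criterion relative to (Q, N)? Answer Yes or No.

Yes

Backdoor paths from Q to N (paths whose first edge points into Q):
  P1: Q <- F -> N
  P2: Q <- E <- B -> N
  P3: Q <- E -> N
Condition 1 (no descendant of Q in the set): holds — descendants of Q are {N}; none are in {E, F}.
Condition 2 (every backdoor path blocked by {E, F}):
  P1: blocked at fork node F ∈ conditioning set.
  P2: blocked at chain node E ∈ conditioning set.
  P3: blocked at fork node E ∈ conditioning set.
{E, F} satisfies the backdoor criterion.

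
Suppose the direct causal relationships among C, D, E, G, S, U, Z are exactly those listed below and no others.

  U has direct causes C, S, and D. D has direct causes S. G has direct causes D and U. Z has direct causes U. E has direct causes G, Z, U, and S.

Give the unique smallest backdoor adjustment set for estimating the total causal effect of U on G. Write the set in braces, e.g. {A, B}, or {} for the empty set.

{D}

Variables eligible for adjustment (non-descendants of U, excluding U and G): {C, D, S}.
Backdoor paths from U to G:
  P1: U <- S -> D -> G
  P2: U <- S -> E <- G
  P3: U <- D <- S -> E <- G
  P4: U <- D -> G
The empty set is not sufficient: P1 (U <- S -> D -> G) has no collider blocking it and no conditioned non-collider, so it is open.
Try {D}:
  P1: blocked at chain node D ∈ conditioning set.
  P2: blocked at collider E (neither it nor any descendant is in the conditioning set).
  P3: blocked at chain node D ∈ conditioning set.
  P4: blocked at fork node D ∈ conditioning set.
{D} contains no descendant of U and blocks every backdoor path.
No other singleton works — e.g. {S} leaves P4 open — so {D} is the unique smallest valid adjustment set.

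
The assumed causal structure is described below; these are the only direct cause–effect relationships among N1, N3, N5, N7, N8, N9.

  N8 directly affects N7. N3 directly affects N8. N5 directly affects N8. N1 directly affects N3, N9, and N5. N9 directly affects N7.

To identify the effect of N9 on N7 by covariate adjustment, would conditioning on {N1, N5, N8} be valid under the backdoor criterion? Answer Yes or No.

Yes

Backdoor paths from N9 to N7 (paths whose first edge points into N9):
  P1: N9 <- N1 -> N3 -> N8 -> N7
  P2: N9 <- N1 -> N5 -> N8 -> N7
Condition 1 (no descendant of N9 in the set): holds — descendants of N9 are {N7}; none are in {N1, N5, N8}.
Condition 2 (every backdoor path blocked by {N1, N5, N8}):
  P1: blocked at fork node N1 ∈ conditioning set.
  P2: blocked at fork node N1 ∈ conditioning set.
{N1, N5, N8} satisfies the backdoor criterion.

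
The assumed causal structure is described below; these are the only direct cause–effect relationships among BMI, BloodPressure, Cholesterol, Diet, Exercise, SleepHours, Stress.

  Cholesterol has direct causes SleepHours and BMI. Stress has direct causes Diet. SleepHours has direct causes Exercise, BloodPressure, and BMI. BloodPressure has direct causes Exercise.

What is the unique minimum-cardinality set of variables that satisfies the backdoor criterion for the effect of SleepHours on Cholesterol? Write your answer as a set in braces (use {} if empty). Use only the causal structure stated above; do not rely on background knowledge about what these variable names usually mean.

Variables eligible for adjustment (non-descendants of SleepHours, excluding SleepHours and Cholesterol): {BMI, BloodPressure, Diet, Exercise, Stress}.
Backdoor paths from SleepHours to Cholesterol:
  P1: SleepHours <- BMI -> Cholesterol
The empty set is not sufficient: P1 (SleepHours <- BMI -> Cholesterol) has no collider blocking it and no conditioned non-collider, so it is open.
Try {BMI}:
  P1: blocked at fork node BMI ∈ conditioning set.
{BMI} contains no descendant of SleepHours and blocks every backdoor path.
No other singleton works — e.g. {Exercise} leaves P1 open — so {BMI} is the unique smallest valid adjustment set.

{BMI}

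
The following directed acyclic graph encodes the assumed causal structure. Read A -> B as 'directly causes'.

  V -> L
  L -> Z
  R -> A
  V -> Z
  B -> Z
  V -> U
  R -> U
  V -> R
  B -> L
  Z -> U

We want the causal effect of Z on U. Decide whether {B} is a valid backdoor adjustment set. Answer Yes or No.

No

Backdoor paths from Z to U (paths whose first edge points into Z):
  P1: Z <- V -> R -> U
  P2: Z <- V -> U
  P3: Z <- B -> L <- V -> R -> U
  P4: Z <- B -> L <- V -> U
  P5: Z <- L <- V -> R -> U
  P6: Z <- L <- V -> U
Condition 1 (no descendant of Z in the set): holds — descendants of Z are {U}; none are in {B}.
Condition 2 (every backdoor path blocked by {B}):
  P1: open — no interior node is in the conditioning set.
  P2: open — no interior node is in the conditioning set.
  P3: blocked at fork node B ∈ conditioning set.
  P4: blocked at fork node B ∈ conditioning set.
  P5: open — no interior node is in the conditioning set.
  P6: open — no interior node is in the conditioning set.
{B} does not satisfy the backdoor criterion.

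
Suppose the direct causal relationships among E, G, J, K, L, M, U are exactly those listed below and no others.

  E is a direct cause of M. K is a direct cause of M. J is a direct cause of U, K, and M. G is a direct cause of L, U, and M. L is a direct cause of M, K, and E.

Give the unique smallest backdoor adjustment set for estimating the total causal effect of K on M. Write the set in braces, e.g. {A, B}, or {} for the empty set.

Variables eligible for adjustment (non-descendants of K, excluding K and M): {E, G, J, L, U}.
Backdoor paths from K to M:
  P1: K <- J -> U <- G -> L -> E -> M
  P2: K <- J -> U <- G -> L -> M
  P3: K <- J -> U <- G -> M
  P4: K <- J -> M
  P5: K <- L <- G -> U <- J -> M
  P6: K <- L <- G -> M
  P7: K <- L -> E -> M
  P8: K <- L -> M
The empty set is not sufficient: P4 (K <- J -> M) has no collider blocking it and no conditioned non-collider, so it is open.
Try {J, L}:
  P1: blocked at fork node J ∈ conditioning set.
  P2: blocked at fork node J ∈ conditioning set.
  P3: blocked at fork node J ∈ conditioning set.
  P4: blocked at fork node J ∈ conditioning set.
  P5: blocked at chain node L ∈ conditioning set.
  P6: blocked at chain node L ∈ conditioning set.
  P7: blocked at fork node L ∈ conditioning set.
  P8: blocked at fork node L ∈ conditioning set.
{J, L} contains no descendant of K and blocks every backdoor path.
Every element of {J, L} is needed (dropping J leaves P4 open; dropping L leaves P6 open), so no proper subset is valid.
Among all size-2 subsets of the eligible variables, only {J, L} blocks every backdoor path, so it is the unique smallest valid adjustment set.

{J, L}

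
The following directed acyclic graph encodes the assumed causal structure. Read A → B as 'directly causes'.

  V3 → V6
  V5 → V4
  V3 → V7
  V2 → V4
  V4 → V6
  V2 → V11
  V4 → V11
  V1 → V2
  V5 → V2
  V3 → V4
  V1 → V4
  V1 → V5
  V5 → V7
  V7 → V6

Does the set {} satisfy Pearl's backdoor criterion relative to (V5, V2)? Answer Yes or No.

No

Backdoor paths from V5 to V2 (paths whose first edge points into V5):
  P1: V5 <- V1 -> V2
  P2: V5 <- V1 -> V4 <- V2
  P3: V5 <- V1 -> V4 -> V11 <- V2
Condition 1 (no descendant of V5 in the set): holds — descendants of V5 are {V11, V2, V4, V6, V7}; none are in {}.
Condition 2 (every backdoor path blocked by {}):
  P1: open — no interior node is in the conditioning set.
  P2: blocked at collider V4 (neither it nor any descendant is in the conditioning set).
  P3: blocked at collider V11 (neither it nor any descendant is in the conditioning set).
{} does not satisfy the backdoor criterion.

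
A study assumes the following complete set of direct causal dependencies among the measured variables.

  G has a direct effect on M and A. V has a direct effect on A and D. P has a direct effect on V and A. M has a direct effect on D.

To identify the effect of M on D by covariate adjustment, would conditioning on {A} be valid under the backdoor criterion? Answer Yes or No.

Backdoor paths from M to D (paths whose first edge points into M):
  P1: M <- G -> A <- P -> V -> D
  P2: M <- G -> A <- V -> D
Condition 1 (no descendant of M in the set): holds — descendants of M are {D}; none are in {A}.
Condition 2 (every backdoor path blocked by {A}):
  P1: open — collider(s) A are conditioned on (or have a conditioned descendant) and no non-collider on the path is in the set.
  P2: open — collider(s) A are conditioned on (or have a conditioned descendant) and no non-collider on the path is in the set.
{A} does not satisfy the backdoor criterion.

No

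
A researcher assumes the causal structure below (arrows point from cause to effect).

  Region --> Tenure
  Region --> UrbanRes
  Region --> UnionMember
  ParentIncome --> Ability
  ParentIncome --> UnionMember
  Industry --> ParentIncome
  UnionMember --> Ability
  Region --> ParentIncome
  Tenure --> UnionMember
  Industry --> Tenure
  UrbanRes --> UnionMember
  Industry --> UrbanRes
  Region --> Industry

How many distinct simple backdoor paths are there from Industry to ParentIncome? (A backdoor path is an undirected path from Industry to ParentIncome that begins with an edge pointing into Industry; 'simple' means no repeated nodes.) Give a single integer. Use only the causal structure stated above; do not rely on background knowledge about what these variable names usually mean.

A backdoor path from Industry to ParentIncome is any simple undirected path whose first edge points into Industry (i.e. leaves Industry via a parent).
Parents of Industry: {Region}.
Enumerating:
  P1: Industry <- Region -> ParentIncome
  P2: Industry <- Region -> Tenure -> UnionMember <- ParentIncome
  P3: Industry <- Region -> Tenure -> UnionMember -> Ability <- ParentIncome
  P4: Industry <- Region -> UrbanRes -> UnionMember <- ParentIncome
  P5: Industry <- Region -> UrbanRes -> UnionMember -> Ability <- ParentIncome
  P6: Industry <- Region -> UnionMember <- ParentIncome
  P7: Industry <- Region -> UnionMember -> Ability <- ParentIncome
That exhausts the simple backdoor paths. Count: 7.

7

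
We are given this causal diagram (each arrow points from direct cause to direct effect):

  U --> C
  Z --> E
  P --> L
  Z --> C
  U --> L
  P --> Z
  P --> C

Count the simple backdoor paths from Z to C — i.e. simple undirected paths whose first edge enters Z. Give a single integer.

A backdoor path from Z to C is any simple undirected path whose first edge points into Z (i.e. leaves Z via a parent).
Parents of Z: {P}.
Enumerating:
  P1: Z <- P -> C
  P2: Z <- P -> L <- U -> C
That exhausts the simple backdoor paths. Count: 2.

2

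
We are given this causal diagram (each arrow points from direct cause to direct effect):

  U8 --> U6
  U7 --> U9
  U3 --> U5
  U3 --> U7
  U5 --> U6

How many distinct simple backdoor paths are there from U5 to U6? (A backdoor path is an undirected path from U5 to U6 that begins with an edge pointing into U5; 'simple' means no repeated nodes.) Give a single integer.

0

A backdoor path from U5 to U6 is any simple undirected path whose first edge points into U5 (i.e. leaves U5 via a parent).
Parents of U5: {U3}.
No simple path from any parent of U5 reaches U6 without revisiting U5, so there are no backdoor paths.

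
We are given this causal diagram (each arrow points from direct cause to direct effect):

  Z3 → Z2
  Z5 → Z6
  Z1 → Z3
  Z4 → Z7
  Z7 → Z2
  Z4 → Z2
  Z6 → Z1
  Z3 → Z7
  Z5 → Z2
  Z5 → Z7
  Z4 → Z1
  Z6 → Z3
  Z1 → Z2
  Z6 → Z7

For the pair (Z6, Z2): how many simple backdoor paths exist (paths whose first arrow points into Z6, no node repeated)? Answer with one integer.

8

A backdoor path from Z6 to Z2 is any simple undirected path whose first edge points into Z6 (i.e. leaves Z6 via a parent).
Parents of Z6: {Z5}.
Enumerating:
  P1: Z6 <- Z5 -> Z7 <- Z4 -> Z1 -> Z3 -> Z2
  P2: Z6 <- Z5 -> Z7 <- Z4 -> Z1 -> Z2
  P3: Z6 <- Z5 -> Z7 <- Z4 -> Z2
  P4: Z6 <- Z5 -> Z7 <- Z3 <- Z1 <- Z4 -> Z2
  P5: Z6 <- Z5 -> Z7 <- Z3 <- Z1 -> Z2
  P6: Z6 <- Z5 -> Z7 <- Z3 -> Z2
  P7: Z6 <- Z5 -> Z7 -> Z2
  P8: Z6 <- Z5 -> Z2
That exhausts the simple backdoor paths. Count: 8.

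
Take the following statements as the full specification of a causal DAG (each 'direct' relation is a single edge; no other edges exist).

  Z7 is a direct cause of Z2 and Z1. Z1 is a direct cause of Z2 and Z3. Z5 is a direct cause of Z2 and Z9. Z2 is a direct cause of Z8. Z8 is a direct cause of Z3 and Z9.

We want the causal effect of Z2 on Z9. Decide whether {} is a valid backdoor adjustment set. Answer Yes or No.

No

Backdoor paths from Z2 to Z9 (paths whose first edge points into Z2):
  P1: Z2 <- Z7 -> Z1 -> Z3 <- Z8 -> Z9
  P2: Z2 <- Z5 -> Z9
  P3: Z2 <- Z1 -> Z3 <- Z8 -> Z9
Condition 1 (no descendant of Z2 in the set): holds — descendants of Z2 are {Z3, Z8, Z9}; none are in {}.
Condition 2 (every backdoor path blocked by {}):
  P1: blocked at collider Z3 (neither it nor any descendant is in the conditioning set).
  P2: open — no interior node is in the conditioning set.
  P3: blocked at collider Z3 (neither it nor any descendant is in the conditioning set).
{} does not satisfy the backdoor criterion.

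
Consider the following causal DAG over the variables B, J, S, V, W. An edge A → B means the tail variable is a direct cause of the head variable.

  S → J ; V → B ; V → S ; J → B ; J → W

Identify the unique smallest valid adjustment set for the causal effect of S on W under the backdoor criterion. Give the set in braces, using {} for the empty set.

{}

Variables eligible for adjustment (non-descendants of S, excluding S and W): {V}.
Backdoor paths from S to W:
  P1: S <- V -> B <- J -> W
Each backdoor path contains an unconditioned collider, so every path is already blocked with the empty conditioning set:
  P1: blocked at collider B (neither it nor any descendant is in the conditioning set).
The empty set is therefore the unique smallest valid set.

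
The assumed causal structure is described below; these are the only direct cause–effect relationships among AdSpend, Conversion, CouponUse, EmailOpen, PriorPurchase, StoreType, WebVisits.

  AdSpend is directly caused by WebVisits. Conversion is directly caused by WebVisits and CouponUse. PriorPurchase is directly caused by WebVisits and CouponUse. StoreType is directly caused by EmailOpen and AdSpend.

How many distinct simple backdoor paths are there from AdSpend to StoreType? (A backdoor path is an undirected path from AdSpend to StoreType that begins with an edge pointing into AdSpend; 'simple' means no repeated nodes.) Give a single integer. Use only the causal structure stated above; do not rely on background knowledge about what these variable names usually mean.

A backdoor path from AdSpend to StoreType is any simple undirected path whose first edge points into AdSpend (i.e. leaves AdSpend via a parent).
Parents of AdSpend: {WebVisits}.
No simple path from any parent of AdSpend reaches StoreType without revisiting AdSpend, so there are no backdoor paths.

0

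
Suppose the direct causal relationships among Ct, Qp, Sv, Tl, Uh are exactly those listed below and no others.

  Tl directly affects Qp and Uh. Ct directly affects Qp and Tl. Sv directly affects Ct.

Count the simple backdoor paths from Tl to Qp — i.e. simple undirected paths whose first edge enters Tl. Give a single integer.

1

A backdoor path from Tl to Qp is any simple undirected path whose first edge points into Tl (i.e. leaves Tl via a parent).
Parents of Tl: {Ct}.
Enumerating:
  P1: Tl <- Ct -> Qp
That exhausts the simple backdoor paths. Count: 1.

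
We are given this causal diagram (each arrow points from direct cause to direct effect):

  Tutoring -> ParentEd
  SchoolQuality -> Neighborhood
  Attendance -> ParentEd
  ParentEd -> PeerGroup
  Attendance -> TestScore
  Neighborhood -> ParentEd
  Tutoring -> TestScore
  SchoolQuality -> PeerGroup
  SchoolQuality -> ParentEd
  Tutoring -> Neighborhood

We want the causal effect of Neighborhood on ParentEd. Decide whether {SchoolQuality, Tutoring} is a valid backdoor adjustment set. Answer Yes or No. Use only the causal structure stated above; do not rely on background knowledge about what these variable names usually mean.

Backdoor paths from Neighborhood to ParentEd (paths whose first edge points into Neighborhood):
  P1: Neighborhood <- Tutoring -> TestScore <- Attendance -> ParentEd
  P2: Neighborhood <- Tutoring -> ParentEd
  P3: Neighborhood <- SchoolQuality -> ParentEd
  P4: Neighborhood <- SchoolQuality -> PeerGroup <- ParentEd
Condition 1 (no descendant of Neighborhood in the set): holds — descendants of Neighborhood are {ParentEd, PeerGroup}; none are in {SchoolQuality, Tutoring}.
Condition 2 (every backdoor path blocked by {SchoolQuality, Tutoring}):
  P1: blocked at fork node Tutoring ∈ conditioning set.
  P2: blocked at fork node Tutoring ∈ conditioning set.
  P3: blocked at fork node SchoolQuality ∈ conditioning set.
  P4: blocked at fork node SchoolQuality ∈ conditioning set.
{SchoolQuality, Tutoring} satisfies the backdoor criterion.

Yes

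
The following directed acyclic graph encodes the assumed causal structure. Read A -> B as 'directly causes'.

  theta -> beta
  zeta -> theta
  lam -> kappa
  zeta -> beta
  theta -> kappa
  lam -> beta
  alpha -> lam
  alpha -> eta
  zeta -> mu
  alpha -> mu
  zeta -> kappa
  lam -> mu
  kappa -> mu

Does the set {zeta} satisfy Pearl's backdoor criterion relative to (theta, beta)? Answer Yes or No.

Backdoor paths from theta to beta (paths whose first edge points into theta):
  P1: theta <- zeta -> kappa <- lam -> beta
  P2: theta <- zeta -> kappa -> mu <- alpha -> lam -> beta
  P3: theta <- zeta -> kappa -> mu <- lam -> beta
  P4: theta <- zeta -> beta
  P5: theta <- zeta -> mu <- alpha -> lam -> beta
  P6: theta <- zeta -> mu <- lam -> beta
  P7: theta <- zeta -> mu <- kappa <- lam -> beta
Condition 1 (no descendant of theta in the set): holds — descendants of theta are {beta, kappa, mu}; none are in {zeta}.
Condition 2 (every backdoor path blocked by {zeta}):
  P1: blocked at fork node zeta ∈ conditioning set.
  P2: blocked at fork node zeta ∈ conditioning set.
  P3: blocked at fork node zeta ∈ conditioning set.
  P4: blocked at fork node zeta ∈ conditioning set.
  P5: blocked at fork node zeta ∈ conditioning set.
  P6: blocked at fork node zeta ∈ conditioning set.
  P7: blocked at fork node zeta ∈ conditioning set.
{zeta} satisfies the backdoor criterion.

Yes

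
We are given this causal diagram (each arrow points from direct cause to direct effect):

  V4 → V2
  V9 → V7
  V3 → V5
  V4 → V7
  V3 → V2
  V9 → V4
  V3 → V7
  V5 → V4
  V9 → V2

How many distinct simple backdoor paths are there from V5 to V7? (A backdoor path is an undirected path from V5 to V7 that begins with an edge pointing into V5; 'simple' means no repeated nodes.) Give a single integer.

5

A backdoor path from V5 to V7 is any simple undirected path whose first edge points into V5 (i.e. leaves V5 via a parent).
Parents of V5: {V3}.
Enumerating:
  P1: V5 <- V3 -> V7
  P2: V5 <- V3 -> V2 <- V9 -> V4 -> V7
  P3: V5 <- V3 -> V2 <- V9 -> V7
  P4: V5 <- V3 -> V2 <- V4 <- V9 -> V7
  P5: V5 <- V3 -> V2 <- V4 -> V7
That exhausts the simple backdoor paths. Count: 5.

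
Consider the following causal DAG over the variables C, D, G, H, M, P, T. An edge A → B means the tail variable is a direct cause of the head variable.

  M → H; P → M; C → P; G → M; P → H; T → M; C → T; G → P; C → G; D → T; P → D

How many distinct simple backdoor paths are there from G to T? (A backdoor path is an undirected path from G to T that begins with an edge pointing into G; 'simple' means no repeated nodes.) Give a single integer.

4

A backdoor path from G to T is any simple undirected path whose first edge points into G (i.e. leaves G via a parent).
Parents of G: {C}.
Enumerating:
  P1: G <- C -> P -> D -> T
  P2: G <- C -> P -> M <- T
  P3: G <- C -> P -> H <- M <- T
  P4: G <- C -> T
That exhausts the simple backdoor paths. Count: 4.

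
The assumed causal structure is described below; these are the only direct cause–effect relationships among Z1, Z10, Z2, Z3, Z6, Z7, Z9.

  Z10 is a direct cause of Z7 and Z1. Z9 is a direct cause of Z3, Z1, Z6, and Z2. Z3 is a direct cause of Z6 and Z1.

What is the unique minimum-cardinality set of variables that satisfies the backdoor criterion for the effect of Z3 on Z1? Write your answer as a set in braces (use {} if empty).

{Z9}

Variables eligible for adjustment (non-descendants of Z3, excluding Z3 and Z1): {Z10, Z2, Z7, Z9}.
Backdoor paths from Z3 to Z1:
  P1: Z3 <- Z9 -> Z1
The empty set is not sufficient: P1 (Z3 <- Z9 -> Z1) has no collider blocking it and no conditioned non-collider, so it is open.
Try {Z9}:
  P1: blocked at fork node Z9 ∈ conditioning set.
{Z9} contains no descendant of Z3 and blocks every backdoor path.
No other singleton works — e.g. {Z10} leaves P1 open — so {Z9} is the unique smallest valid adjustment set.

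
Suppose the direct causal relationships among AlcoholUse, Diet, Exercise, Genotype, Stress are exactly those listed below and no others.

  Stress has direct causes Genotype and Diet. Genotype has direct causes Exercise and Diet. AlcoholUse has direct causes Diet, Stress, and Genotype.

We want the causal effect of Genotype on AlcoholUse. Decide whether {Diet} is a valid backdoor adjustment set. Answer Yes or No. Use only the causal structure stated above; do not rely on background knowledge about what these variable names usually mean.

Backdoor paths from Genotype to AlcoholUse (paths whose first edge points into Genotype):
  P1: Genotype <- Diet -> Stress -> AlcoholUse
  P2: Genotype <- Diet -> AlcoholUse
Condition 1 (no descendant of Genotype in the set): holds — descendants of Genotype are {AlcoholUse, Stress}; none are in {Diet}.
Condition 2 (every backdoor path blocked by {Diet}):
  P1: blocked at fork node Diet ∈ conditioning set.
  P2: blocked at fork node Diet ∈ conditioning set.
{Diet} satisfies the backdoor criterion.

Yes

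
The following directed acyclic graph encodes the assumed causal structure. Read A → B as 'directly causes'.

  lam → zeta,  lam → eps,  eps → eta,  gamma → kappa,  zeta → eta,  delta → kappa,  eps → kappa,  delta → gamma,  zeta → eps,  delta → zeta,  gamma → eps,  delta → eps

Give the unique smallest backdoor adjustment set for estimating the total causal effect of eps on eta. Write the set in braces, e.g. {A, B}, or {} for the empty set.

{zeta}

Variables eligible for adjustment (non-descendants of eps, excluding eps and eta): {delta, gamma, lam, zeta}.
Backdoor paths from eps to eta:
  P1: eps <- lam -> zeta -> eta
  P2: eps <- delta -> zeta -> eta
  P3: eps <- gamma <- delta -> zeta -> eta
  P4: eps <- gamma -> kappa <- delta -> zeta -> eta
  P5: eps <- zeta -> eta
The empty set is not sufficient: P1 (eps <- lam -> zeta -> eta) has no collider blocking it and no conditioned non-collider, so it is open.
Try {zeta}:
  P1: blocked at chain node zeta ∈ conditioning set.
  P2: blocked at chain node zeta ∈ conditioning set.
  P3: blocked at chain node zeta ∈ conditioning set.
  P4: blocked at collider kappa (neither it nor any descendant is in the conditioning set).
  P5: blocked at fork node zeta ∈ conditioning set.
{zeta} contains no descendant of eps and blocks every backdoor path.
No other singleton works — e.g. {lam} leaves P2 open — so {zeta} is the unique smallest valid adjustment set.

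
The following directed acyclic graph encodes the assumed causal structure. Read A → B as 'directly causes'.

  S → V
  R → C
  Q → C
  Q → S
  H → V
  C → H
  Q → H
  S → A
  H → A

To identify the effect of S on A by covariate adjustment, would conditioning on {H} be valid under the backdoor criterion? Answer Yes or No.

Backdoor paths from S to A (paths whose first edge points into S):
  P1: S <- Q -> C -> H -> A
  P2: S <- Q -> H -> A
Condition 1 (no descendant of S in the set): holds — descendants of S are {A, V}; none are in {H}.
Condition 2 (every backdoor path blocked by {H}):
  P1: blocked at chain node H ∈ conditioning set.
  P2: blocked at chain node H ∈ conditioning set.
{H} satisfies the backdoor criterion.

Yes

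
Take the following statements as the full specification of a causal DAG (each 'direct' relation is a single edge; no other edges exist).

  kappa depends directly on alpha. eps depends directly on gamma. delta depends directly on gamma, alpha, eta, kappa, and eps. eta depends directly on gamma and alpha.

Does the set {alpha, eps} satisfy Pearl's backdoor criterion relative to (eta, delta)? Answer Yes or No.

Backdoor paths from eta to delta (paths whose first edge points into eta):
  P1: eta <- gamma -> eps -> delta
  P2: eta <- gamma -> delta
  P3: eta <- alpha -> kappa -> delta
  P4: eta <- alpha -> delta
Condition 1 (no descendant of eta in the set): holds — descendants of eta are {delta}; none are in {alpha, eps}.
Condition 2 (every backdoor path blocked by {alpha, eps}):
  P1: blocked at chain node eps ∈ conditioning set.
  P2: open — no interior node is in the conditioning set.
  P3: blocked at fork node alpha ∈ conditioning set.
  P4: blocked at fork node alpha ∈ conditioning set.
{alpha, eps} does not satisfy the backdoor criterion.

No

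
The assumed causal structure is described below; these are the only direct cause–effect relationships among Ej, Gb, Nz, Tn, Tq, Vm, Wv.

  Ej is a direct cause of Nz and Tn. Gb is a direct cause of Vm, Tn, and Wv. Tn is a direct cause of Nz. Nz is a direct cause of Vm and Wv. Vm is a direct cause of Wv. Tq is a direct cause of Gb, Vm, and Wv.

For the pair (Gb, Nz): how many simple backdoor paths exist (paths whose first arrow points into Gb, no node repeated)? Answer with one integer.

4

A backdoor path from Gb to Nz is any simple undirected path whose first edge points into Gb (i.e. leaves Gb via a parent).
Parents of Gb: {Tq}.
Enumerating:
  P1: Gb <- Tq -> Vm <- Nz
  P2: Gb <- Tq -> Vm -> Wv <- Nz
  P3: Gb <- Tq -> Wv <- Nz
  P4: Gb <- Tq -> Wv <- Vm <- Nz
That exhausts the simple backdoor paths. Count: 4.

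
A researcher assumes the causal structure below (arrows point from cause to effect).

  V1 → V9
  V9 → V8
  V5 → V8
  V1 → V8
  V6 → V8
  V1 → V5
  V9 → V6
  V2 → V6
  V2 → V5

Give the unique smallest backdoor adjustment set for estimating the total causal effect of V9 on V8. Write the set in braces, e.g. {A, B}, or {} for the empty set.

Variables eligible for adjustment (non-descendants of V9, excluding V9 and V8): {V1, V2, V5}.
Backdoor paths from V9 to V8:
  P1: V9 <- V1 -> V5 <- V2 -> V6 -> V8
  P2: V9 <- V1 -> V5 -> V8
  P3: V9 <- V1 -> V8
The empty set is not sufficient: P2 (V9 <- V1 -> V5 -> V8) has no collider blocking it and no conditioned non-collider, so it is open.
Try {V1}:
  P1: blocked at fork node V1 ∈ conditioning set.
  P2: blocked at fork node V1 ∈ conditioning set.
  P3: blocked at fork node V1 ∈ conditioning set.
{V1} contains no descendant of V9 and blocks every backdoor path.
No other singleton works — e.g. {V2} leaves P2 open — so {V1} is the unique smallest valid adjustment set.

{V1}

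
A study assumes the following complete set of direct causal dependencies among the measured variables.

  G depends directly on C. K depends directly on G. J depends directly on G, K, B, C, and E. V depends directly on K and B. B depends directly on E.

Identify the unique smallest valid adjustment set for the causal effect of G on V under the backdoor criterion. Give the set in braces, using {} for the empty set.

Variables eligible for adjustment (non-descendants of G, excluding G and V): {B, C, E}.
Backdoor paths from G to V:
  P1: G <- C -> J <- E -> B -> V
  P2: G <- C -> J <- K -> V
  P3: G <- C -> J <- B -> V
Each backdoor path contains an unconditioned collider, so every path is already blocked with the empty conditioning set:
  P1: blocked at collider J (neither it nor any descendant is in the conditioning set).
  P2: blocked at collider J (neither it nor any descendant is in the conditioning set).
  P3: blocked at collider J (neither it nor any descendant is in the conditioning set).
The empty set is therefore the unique smallest valid set.

{}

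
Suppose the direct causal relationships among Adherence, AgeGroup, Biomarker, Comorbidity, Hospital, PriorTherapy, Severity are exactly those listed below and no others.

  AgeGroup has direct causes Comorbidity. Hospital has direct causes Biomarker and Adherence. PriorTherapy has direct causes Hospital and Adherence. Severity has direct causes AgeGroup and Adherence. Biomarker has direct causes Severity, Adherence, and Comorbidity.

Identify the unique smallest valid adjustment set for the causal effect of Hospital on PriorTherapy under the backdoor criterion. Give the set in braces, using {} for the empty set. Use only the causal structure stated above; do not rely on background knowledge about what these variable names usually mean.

Variables eligible for adjustment (non-descendants of Hospital, excluding Hospital and PriorTherapy): {Adherence, AgeGroup, Biomarker, Comorbidity, Severity}.
Backdoor paths from Hospital to PriorTherapy:
  P1: Hospital <- Adherence -> PriorTherapy
  P2: Hospital <- Biomarker <- Comorbidity -> AgeGroup -> Severity <- Adherence -> PriorTherapy
  P3: Hospital <- Biomarker <- Adherence -> PriorTherapy
  P4: Hospital <- Biomarker <- Severity <- Adherence -> PriorTherapy
The empty set is not sufficient: P1 (Hospital <- Adherence -> PriorTherapy) has no collider blocking it and no conditioned non-collider, so it is open.
Try {Adherence}:
  P1: blocked at fork node Adherence ∈ conditioning set.
  P2: blocked at collider Severity (neither it nor any descendant is in the conditioning set).
  P3: blocked at fork node Adherence ∈ conditioning set.
  P4: blocked at fork node Adherence ∈ conditioning set.
{Adherence} contains no descendant of Hospital and blocks every backdoor path.
No other singleton works — e.g. {Comorbidity} leaves P1 open — so {Adherence} is the unique smallest valid adjustment set.

{Adherence}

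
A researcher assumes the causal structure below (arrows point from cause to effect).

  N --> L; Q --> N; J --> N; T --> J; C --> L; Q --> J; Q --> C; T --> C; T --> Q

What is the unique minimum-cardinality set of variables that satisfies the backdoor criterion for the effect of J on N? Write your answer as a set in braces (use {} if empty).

Variables eligible for adjustment (non-descendants of J, excluding J and N): {C, Q, T}.
Backdoor paths from J to N:
  P1: J <- T -> Q -> C -> L <- N
  P2: J <- T -> Q -> N
  P3: J <- T -> C <- Q -> N
  P4: J <- T -> C -> L <- N
  P5: J <- Q <- T -> C -> L <- N
  P6: J <- Q -> C -> L <- N
  P7: J <- Q -> N
The empty set is not sufficient: P2 (J <- T -> Q -> N) has no collider blocking it and no conditioned non-collider, so it is open.
Try {Q}:
  P1: blocked at chain node Q ∈ conditioning set.
  P2: blocked at chain node Q ∈ conditioning set.
  P3: blocked at collider C (neither it nor any descendant is in the conditioning set).
  P4: blocked at collider L (neither it nor any descendant is in the conditioning set).
  P5: blocked at chain node Q ∈ conditioning set.
  P6: blocked at fork node Q ∈ conditioning set.
  P7: blocked at fork node Q ∈ conditioning set.
{Q} contains no descendant of J and blocks every backdoor path.
No other singleton works — e.g. {T} leaves P7 open — so {Q} is the unique smallest valid adjustment set.

{Q}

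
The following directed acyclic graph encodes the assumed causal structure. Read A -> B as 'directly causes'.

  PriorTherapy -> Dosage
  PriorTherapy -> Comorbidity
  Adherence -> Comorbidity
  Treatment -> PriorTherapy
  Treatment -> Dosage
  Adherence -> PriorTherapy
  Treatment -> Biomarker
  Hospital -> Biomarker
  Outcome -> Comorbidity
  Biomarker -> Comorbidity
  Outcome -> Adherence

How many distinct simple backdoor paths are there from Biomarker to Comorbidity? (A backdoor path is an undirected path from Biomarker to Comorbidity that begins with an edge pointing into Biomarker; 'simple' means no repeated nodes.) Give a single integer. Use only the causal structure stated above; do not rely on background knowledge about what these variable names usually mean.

A backdoor path from Biomarker to Comorbidity is any simple undirected path whose first edge points into Biomarker (i.e. leaves Biomarker via a parent).
Parents of Biomarker: {Hospital, Treatment}.
Enumerating:
  P1: Biomarker <- Treatment -> PriorTherapy <- Adherence <- Outcome -> Comorbidity
  P2: Biomarker <- Treatment -> PriorTherapy <- Adherence -> Comorbidity
  P3: Biomarker <- Treatment -> PriorTherapy -> Comorbidity
  P4: Biomarker <- Treatment -> Dosage <- PriorTherapy <- Adherence <- Outcome -> Comorbidity
  P5: Biomarker <- Treatment -> Dosage <- PriorTherapy <- Adherence -> Comorbidity
  P6: Biomarker <- Treatment -> Dosage <- PriorTherapy -> Comorbidity
That exhausts the simple backdoor paths. Count: 6.

6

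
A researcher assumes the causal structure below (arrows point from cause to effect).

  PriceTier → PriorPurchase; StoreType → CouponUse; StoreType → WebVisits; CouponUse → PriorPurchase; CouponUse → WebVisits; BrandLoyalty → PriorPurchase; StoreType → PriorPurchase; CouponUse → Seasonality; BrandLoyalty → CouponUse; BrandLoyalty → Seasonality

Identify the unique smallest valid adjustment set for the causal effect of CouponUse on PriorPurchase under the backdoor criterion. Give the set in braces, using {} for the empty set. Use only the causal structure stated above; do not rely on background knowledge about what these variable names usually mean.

Variables eligible for adjustment (non-descendants of CouponUse, excluding CouponUse and PriorPurchase): {BrandLoyalty, PriceTier, StoreType}.
Backdoor paths from CouponUse to PriorPurchase:
  P1: CouponUse <- StoreType -> PriorPurchase
  P2: CouponUse <- BrandLoyalty -> PriorPurchase
The empty set is not sufficient: P1 (CouponUse <- StoreType -> PriorPurchase) has no collider blocking it and no conditioned non-collider, so it is open.
Try {BrandLoyalty, StoreType}:
  P1: blocked at fork node StoreType ∈ conditioning set.
  P2: blocked at fork node BrandLoyalty ∈ conditioning set.
{BrandLoyalty, StoreType} contains no descendant of CouponUse and blocks every backdoor path.
Every element of {BrandLoyalty, StoreType} is needed (dropping BrandLoyalty leaves P2 open; dropping StoreType leaves P1 open), so no proper subset is valid.
Among all size-2 subsets of the eligible variables, only {BrandLoyalty, StoreType} blocks every backdoor path, so it is the unique smallest valid adjustment set.

{BrandLoyalty, StoreType}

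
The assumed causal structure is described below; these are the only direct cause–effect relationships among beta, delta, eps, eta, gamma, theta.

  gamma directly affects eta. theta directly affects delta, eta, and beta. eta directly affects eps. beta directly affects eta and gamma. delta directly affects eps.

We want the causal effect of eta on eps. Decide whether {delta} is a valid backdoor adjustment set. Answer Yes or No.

Backdoor paths from eta to eps (paths whose first edge points into eta):
  P1: eta <- theta -> delta -> eps
  P2: eta <- beta <- theta -> delta -> eps
  P3: eta <- gamma <- beta <- theta -> delta -> eps
Condition 1 (no descendant of eta in the set): holds — descendants of eta are {eps}; none are in {delta}.
Condition 2 (every backdoor path blocked by {delta}):
  P1: blocked at chain node delta ∈ conditioning set.
  P2: blocked at chain node delta ∈ conditioning set.
  P3: blocked at chain node delta ∈ conditioning set.
{delta} satisfies the backdoor criterion.

Yes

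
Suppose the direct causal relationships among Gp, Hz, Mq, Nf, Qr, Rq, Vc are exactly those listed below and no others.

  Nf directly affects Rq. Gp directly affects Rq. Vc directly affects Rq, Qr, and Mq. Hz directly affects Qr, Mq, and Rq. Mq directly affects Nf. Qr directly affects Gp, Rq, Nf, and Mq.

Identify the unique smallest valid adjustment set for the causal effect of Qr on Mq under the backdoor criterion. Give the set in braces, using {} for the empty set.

Variables eligible for adjustment (non-descendants of Qr, excluding Qr and Mq): {Hz, Vc}.
Backdoor paths from Qr to Mq:
  P1: Qr <- Hz -> Mq
  P2: Qr <- Hz -> Rq <- Vc -> Mq
  P3: Qr <- Hz -> Rq <- Nf <- Mq
  P4: Qr <- Vc -> Mq
  P5: Qr <- Vc -> Rq <- Hz -> Mq
  P6: Qr <- Vc -> Rq <- Nf <- Mq
The empty set is not sufficient: P1 (Qr <- Hz -> Mq) has no collider blocking it and no conditioned non-collider, so it is open.
Try {Hz, Vc}:
  P1: blocked at fork node Hz ∈ conditioning set.
  P2: blocked at fork node Hz ∈ conditioning set.
  P3: blocked at fork node Hz ∈ conditioning set.
  P4: blocked at fork node Vc ∈ conditioning set.
  P5: blocked at fork node Vc ∈ conditioning set.
  P6: blocked at fork node Vc ∈ conditioning set.
{Hz, Vc} contains no descendant of Qr and blocks every backdoor path.
Every element of {Hz, Vc} is needed (dropping Hz leaves P1 open; dropping Vc leaves P4 open), so no proper subset is valid.
Among all size-2 subsets of the eligible variables, only {Hz, Vc} blocks every backdoor path, so it is the unique smallest valid adjustment set.

{Hz, Vc}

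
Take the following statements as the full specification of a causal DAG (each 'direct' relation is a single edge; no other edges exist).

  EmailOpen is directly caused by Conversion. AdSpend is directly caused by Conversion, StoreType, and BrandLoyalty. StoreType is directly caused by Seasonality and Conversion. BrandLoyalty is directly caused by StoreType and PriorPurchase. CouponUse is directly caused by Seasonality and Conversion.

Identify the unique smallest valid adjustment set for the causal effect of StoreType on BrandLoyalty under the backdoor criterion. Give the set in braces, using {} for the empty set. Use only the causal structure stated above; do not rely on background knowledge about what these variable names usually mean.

Variables eligible for adjustment (non-descendants of StoreType, excluding StoreType and BrandLoyalty): {Conversion, CouponUse, EmailOpen, PriorPurchase, Seasonality}.
Backdoor paths from StoreType to BrandLoyalty:
  P1: StoreType <- Conversion -> AdSpend <- BrandLoyalty
  P2: StoreType <- Seasonality -> CouponUse <- Conversion -> AdSpend <- BrandLoyalty
Each backdoor path contains an unconditioned collider, so every path is already blocked with the empty conditioning set:
  P1: blocked at collider AdSpend (neither it nor any descendant is in the conditioning set).
  P2: blocked at collider CouponUse (neither it nor any descendant is in the conditioning set).
The empty set is therefore the unique smallest valid set.

{}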